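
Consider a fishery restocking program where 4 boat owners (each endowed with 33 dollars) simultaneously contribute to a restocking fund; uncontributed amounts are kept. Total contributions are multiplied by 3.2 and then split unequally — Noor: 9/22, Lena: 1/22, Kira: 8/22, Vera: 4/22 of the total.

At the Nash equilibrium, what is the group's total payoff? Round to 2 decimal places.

Player j's private return per contributed unit is 3.2 × (j's share). Contributing is weakly dominant for j when that share is at least 1/3.2 = 0.3125, and contributing 0 is dominant otherwise.
Noor and Kira are above the threshold, contributing 33 each; the remaining 2 contribute 0. Total contributed: 66.
The restocking fund pays out 3.2 × 66 = 211.20 in total (split across the unequal shares, but the aggregate is all that matters for the group sum).
The 2 free-riders keep 33 each, adding 66. Group total = 66 + 211.20 = 277.20.

277.20 dollars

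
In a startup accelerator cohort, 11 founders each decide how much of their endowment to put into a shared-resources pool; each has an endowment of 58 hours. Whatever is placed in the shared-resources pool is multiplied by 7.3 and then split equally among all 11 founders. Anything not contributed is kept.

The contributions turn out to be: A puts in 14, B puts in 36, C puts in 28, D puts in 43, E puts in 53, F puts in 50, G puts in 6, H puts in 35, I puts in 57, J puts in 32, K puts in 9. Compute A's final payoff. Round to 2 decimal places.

Total contributed: 14 + 36 + 28 + 43 + 53 + 50 + 6 + 35 + 57 + 32 + 9 = 363.
Each receives 7.3 × 363 / 11 = 240.90 from the shared-resources pool.
A keeps 58 − 14 = 44, so A's payoff is 44 + 240.90 = 284.90.

284.90 hours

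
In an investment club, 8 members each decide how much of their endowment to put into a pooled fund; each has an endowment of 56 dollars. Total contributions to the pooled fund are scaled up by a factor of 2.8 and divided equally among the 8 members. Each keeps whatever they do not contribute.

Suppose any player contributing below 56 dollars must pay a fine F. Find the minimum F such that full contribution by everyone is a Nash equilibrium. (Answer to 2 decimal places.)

Given the others contribute fully, the best deviation is to contribute 0 (any partial contribution still incurs the fine and gives up units whose private return 0.3500 is below 1).
Deviating from 56 to 0 saves 56 dollars but forfeits the deviator's share of the drop in the pooled fund: 2.8/8 × 56 = 19.60.
So the deviation gain is 56 − 19.60 = 36.40, and the fine must be at least 36.40 dollars to wipe it out.

36.40 dollars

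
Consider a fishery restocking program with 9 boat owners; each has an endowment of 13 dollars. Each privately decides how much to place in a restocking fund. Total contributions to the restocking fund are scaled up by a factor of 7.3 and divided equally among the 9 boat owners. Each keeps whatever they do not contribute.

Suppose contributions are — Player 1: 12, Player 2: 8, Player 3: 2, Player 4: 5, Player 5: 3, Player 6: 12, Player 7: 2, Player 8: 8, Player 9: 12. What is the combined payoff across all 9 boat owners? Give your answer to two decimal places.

520.20 dollars

Total contributed: 12 + 8 + 2 + 5 + 3 + 12 + 2 + 8 + 12 = 64; total kept: 9 × 13 − 64 = 53.
The restocking fund pays out 7.3 × 64 = 467.20 in aggregate.
Group total = 53 + 467.20 = 520.20.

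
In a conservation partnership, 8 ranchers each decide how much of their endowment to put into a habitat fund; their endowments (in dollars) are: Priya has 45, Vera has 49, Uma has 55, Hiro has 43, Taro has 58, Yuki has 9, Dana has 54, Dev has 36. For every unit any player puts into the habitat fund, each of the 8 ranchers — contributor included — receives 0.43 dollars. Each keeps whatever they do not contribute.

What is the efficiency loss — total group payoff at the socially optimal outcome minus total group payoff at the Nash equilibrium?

The private return per contributed unit is 0.43 < 1 for everyone, so the Nash equilibrium is zero contribution and the group total is Σ E_j = 45 + 49 + 55 + 43 + 58 + 9 + 54 + 36 = 349.
Each contributed unit returns 3.440 to the group, so the social optimum is full contribution by everyone: group total = 3.440 × 349 = 1200.56.
Efficiency loss = (3.440 − 1) × 349 = 851.56.

851.56 dollars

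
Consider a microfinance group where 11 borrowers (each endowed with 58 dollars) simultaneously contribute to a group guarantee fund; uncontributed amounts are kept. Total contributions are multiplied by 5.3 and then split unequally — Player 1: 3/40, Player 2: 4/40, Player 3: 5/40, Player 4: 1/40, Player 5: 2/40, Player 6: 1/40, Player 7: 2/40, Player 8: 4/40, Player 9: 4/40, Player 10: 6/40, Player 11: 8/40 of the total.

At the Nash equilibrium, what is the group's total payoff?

887.40 dollars

For player j, contributing a unit is worthwhile iff 5.3 × (j's share) ≥ 1, i.e. iff j's share is at least 0.1887.
Only Player 11 (8/40) clears that bar, contributing 58; the remaining 10 contribute 0. Total contributed: 58.
The group guarantee fund pays out 5.3 × 58 = 307.40 in total (split across the unequal shares, but the aggregate is all that matters for the group sum).
The 10 free-riders keep 58 each, adding 580. Group total = 580 + 307.40 = 887.40.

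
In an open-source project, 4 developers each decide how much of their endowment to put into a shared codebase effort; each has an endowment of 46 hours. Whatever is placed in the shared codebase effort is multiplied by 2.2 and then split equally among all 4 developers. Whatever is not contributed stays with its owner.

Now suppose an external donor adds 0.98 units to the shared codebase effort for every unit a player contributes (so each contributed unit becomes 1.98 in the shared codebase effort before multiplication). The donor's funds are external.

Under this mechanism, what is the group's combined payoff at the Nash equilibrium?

Under the mechanism each unit contributed yields 2.2 × 1.98 / 4 = 1.0890 back to its contributor per unit of net cost, which exceeds 1, making full contribution the dominant choice for everyone.
So the Nash equilibrium is full contribution by all 4; the group earns 2.2 × 1.98 × 184 = 801.50.

801.50 hours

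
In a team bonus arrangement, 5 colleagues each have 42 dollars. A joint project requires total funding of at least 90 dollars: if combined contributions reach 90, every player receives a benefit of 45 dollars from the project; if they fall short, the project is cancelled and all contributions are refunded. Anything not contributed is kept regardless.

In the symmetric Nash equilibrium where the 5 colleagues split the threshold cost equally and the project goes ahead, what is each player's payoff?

69 dollars

Equal share of the threshold: 90/5 = 18.
At this profile no one gains by cutting their contribution: any cut drops the total below 90, the project is cancelled, contributions are refunded, and the deviator ends with 42, which is less than 42 − 18 + 45 = 69. Contributing more than 18 just wastes the excess. So contributing exactly 18 is a best response.
Each player's payoff: 42 − 18 + 45 = 69.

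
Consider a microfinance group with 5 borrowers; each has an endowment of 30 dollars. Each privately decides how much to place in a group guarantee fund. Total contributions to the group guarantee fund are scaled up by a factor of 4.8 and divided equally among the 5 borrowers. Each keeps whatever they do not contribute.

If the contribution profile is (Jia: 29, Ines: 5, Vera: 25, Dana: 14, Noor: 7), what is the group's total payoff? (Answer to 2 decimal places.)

Total contributed: 29 + 5 + 25 + 14 + 7 = 80; total kept: 5 × 30 − 80 = 70.
The group guarantee fund pays out 4.8 × 80 = 384.00 in aggregate.
Group total = 70 + 384.00 = 454.00.

454.00 dollars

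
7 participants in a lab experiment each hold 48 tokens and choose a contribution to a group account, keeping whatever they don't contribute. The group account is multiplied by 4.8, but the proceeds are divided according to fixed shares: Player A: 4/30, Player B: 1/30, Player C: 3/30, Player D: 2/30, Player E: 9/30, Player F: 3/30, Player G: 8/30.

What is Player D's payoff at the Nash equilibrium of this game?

Each unit j contributes comes back to j as 4.8 × (j's share), so j prefers to contribute only if that share exceeds 1/4.8 = 0.2083; otherwise keeping the unit dominates.
Player E and Player G are above the threshold, contributing 48 each; the remaining 5 contribute 0. Total contributed: 96.
Player D keeps 48 and receives 4.8 × 96 × 2/30 = 30.72 from the group account, for a payoff of 78.72.

78.72 tokens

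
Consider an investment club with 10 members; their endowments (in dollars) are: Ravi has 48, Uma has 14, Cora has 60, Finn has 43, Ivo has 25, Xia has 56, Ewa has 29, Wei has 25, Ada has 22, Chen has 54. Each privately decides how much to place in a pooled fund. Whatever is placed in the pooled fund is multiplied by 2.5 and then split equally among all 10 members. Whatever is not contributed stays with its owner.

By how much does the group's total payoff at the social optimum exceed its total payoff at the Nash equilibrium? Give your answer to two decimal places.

The private return per contributed unit is 2.5/10 = 0.2500 < 1 for every player regardless of endowment, so the Nash equilibrium is zero contribution and the group total is Σ E_j = 48 + 14 + 60 + 43 + 25 + 56 + 29 + 25 + 22 + 54 = 376.
Each contributed unit returns 2.500 to the group, so the social optimum is full contribution by everyone: group total = 2.500 × 376 = 940.00.
Efficiency loss = (2.500 − 1) × 376 = 564.00.

564.00 dollars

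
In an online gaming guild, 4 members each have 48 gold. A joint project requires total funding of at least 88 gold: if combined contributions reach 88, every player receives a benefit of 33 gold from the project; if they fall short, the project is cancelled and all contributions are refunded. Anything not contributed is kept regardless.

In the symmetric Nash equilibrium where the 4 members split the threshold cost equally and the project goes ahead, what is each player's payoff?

Equal share of the threshold: 88/4 = 22.
At this profile no one gains by cutting their contribution: any cut drops the total below 88, the project is cancelled, contributions are refunded, and the deviator ends with 48, which is less than 48 − 22 + 33 = 59. Contributing more than 22 just wastes the excess. So contributing exactly 22 is a best response.
Each player's payoff: 48 − 22 + 33 = 59.

59 gold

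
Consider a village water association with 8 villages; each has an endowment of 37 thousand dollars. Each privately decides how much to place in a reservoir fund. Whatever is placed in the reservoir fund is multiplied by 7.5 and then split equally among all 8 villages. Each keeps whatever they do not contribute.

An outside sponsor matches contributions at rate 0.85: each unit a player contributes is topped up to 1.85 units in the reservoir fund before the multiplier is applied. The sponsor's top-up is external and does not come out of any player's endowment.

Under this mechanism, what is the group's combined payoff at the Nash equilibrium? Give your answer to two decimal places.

The effective private return per unit is now 7.5 × 1.85 / 8 = 1.7344 > 1, so every player's dominant strategy flips to full contribution.
At the Nash equilibrium everyone contributes 37. Group total payoff = 7.5 × 1.85 × 296 = 4107.00.

4107.00 thousand dollars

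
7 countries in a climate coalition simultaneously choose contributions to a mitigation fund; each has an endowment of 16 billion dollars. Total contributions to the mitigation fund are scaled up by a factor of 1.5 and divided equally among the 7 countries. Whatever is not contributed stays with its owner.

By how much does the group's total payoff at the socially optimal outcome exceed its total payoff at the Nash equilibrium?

Each contributed unit returns 1.5/7 = 0.2143 to its contributor — below 1 — so contributing 0 is dominant for every player. At the Nash equilibrium everyone keeps their 16, and the group total is 7 × 16 = 112.
Each contributed unit returns 1.500 to the group as a whole (0.2143 to each of 7 players), which exceeds 1, so the social optimum is full contribution: group total = 1.500 × 112 = 168.00.
Efficiency loss = 168.00 − 112 = 56.00.

56.00 billion dollars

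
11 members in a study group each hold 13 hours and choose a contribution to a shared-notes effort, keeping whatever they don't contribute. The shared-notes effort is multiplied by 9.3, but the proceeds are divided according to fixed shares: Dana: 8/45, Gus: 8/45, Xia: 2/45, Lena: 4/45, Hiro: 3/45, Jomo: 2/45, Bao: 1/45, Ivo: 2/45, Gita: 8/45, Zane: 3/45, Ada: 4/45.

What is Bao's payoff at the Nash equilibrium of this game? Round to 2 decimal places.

21.06 hours

For player j, contributing a unit is worthwhile iff 9.3 × (j's share) ≥ 1, i.e. iff j's share is at least 0.1075.
The shares above 0.1075 belong to Dana, Gus and Gita, contributing 13 each; the remaining 8 contribute 0. Total contributed: 39.
Bao keeps 13 and receives 9.3 × 39 × 1/45 = 8.06 from the shared-notes effort, for a payoff of 21.06.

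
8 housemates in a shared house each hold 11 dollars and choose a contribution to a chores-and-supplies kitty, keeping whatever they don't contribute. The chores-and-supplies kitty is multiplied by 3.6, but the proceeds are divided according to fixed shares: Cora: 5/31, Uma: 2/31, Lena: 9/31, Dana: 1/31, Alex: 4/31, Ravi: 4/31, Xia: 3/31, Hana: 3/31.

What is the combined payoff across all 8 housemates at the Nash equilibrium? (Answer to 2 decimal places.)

Each unit j contributes comes back to j as 3.6 × (j's share), so j prefers to contribute only if that share exceeds 1/3.6 = 0.2778; otherwise keeping the unit dominates.
Only Lena (9/31) clears that bar, contributing 11; the remaining 7 contribute 0. Total contributed: 11.
The chores-and-supplies kitty pays out 3.6 × 11 = 39.60 in total (split across the unequal shares, but the aggregate is all that matters for the group sum).
The 7 free-riders keep 11 each, adding 77. Group total = 77 + 39.60 = 116.60.

116.60 dollars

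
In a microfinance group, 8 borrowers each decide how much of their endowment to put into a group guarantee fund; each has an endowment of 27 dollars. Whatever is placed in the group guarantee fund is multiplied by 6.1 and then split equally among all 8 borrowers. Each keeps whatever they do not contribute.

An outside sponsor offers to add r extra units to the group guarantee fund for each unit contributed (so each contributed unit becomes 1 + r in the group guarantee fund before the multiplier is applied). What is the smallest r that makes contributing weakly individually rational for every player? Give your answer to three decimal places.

0.311

With matching at rate r, one contributed unit becomes (1 + r) in the group guarantee fund and returns 6.1 × (1 + r) / 8 to the contributor.
Setting this equal to 1: 1 + r = 8/6.1 = 1.3115.
So the minimum matching rate is r = 1.3115 − 1 = 0.311.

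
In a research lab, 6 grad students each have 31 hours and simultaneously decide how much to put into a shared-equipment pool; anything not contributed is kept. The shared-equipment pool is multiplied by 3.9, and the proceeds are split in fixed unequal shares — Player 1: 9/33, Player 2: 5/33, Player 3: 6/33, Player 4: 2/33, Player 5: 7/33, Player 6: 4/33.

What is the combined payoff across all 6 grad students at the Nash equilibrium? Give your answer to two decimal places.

Each unit j contributes comes back to j as 3.9 × (j's share), so j prefers to contribute only if that share exceeds 1/3.9 = 0.2564; otherwise keeping the unit dominates.
The only share above 0.2564 is Player 1's 9/33, contributing 31; the remaining 5 contribute 0. Total contributed: 31.
The shared-equipment pool pays out 3.9 × 31 = 120.90 in total (split across the unequal shares, but the aggregate is all that matters for the group sum).
The 5 free-riders keep 31 each, adding 155. Group total = 155 + 120.90 = 275.90.

275.90 hours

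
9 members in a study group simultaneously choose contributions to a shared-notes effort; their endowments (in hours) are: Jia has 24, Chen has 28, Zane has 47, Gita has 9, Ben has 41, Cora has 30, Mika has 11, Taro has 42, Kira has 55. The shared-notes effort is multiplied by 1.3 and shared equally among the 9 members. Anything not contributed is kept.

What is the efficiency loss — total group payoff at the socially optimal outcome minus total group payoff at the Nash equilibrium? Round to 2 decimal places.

The private return per contributed unit is 1.3/9 = 0.1444 < 1 for every player regardless of endowment, so the Nash equilibrium is zero contribution and the group total is Σ E_j = 24 + 28 + 47 + 9 + 41 + 30 + 11 + 42 + 55 = 287.
Each contributed unit returns 1.300 to the group, so the social optimum is full contribution by everyone: group total = 1.300 × 287 = 373.10.
Efficiency loss = (1.300 − 1) × 287 = 86.10.

86.10 hours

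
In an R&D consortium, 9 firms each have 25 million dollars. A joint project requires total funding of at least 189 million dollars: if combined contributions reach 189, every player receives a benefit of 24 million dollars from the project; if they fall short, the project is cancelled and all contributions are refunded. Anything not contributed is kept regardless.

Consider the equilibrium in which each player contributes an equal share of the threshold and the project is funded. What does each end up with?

Equal share of the threshold: 189/9 = 21.
At this profile no one gains by cutting their contribution: any cut drops the total below 189, the project is cancelled, contributions are refunded, and the deviator ends with 25, which is less than 25 − 21 + 24 = 28. Contributing more than 21 just wastes the excess. So contributing exactly 21 is a best response.
Each player's payoff: 25 − 21 + 24 = 28.

28 million dollars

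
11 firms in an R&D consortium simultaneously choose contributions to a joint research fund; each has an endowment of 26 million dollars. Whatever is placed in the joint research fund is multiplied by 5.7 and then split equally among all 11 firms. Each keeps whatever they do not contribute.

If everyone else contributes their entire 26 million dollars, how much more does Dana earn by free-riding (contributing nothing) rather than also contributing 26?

Switching from a contribution of 26 to 0 lets Dana keep an extra 26 million dollars, but lowers the joint research fund by 26, which costs Dana their own share of that drop: 5.7/11 × 26 = 13.47.
Net gain = 26 − 13.47 = 12.53. The private return per contributed unit (0.5182) is below 1, so free-riding is indeed the best response regardless of what the others do.

12.53 million dollars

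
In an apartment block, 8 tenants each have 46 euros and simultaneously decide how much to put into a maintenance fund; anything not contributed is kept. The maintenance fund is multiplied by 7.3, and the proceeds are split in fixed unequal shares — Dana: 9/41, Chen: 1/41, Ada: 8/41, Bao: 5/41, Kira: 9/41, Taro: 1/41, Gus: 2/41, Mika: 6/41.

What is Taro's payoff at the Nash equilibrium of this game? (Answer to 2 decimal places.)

78.76 euros

For player j, contributing a unit is worthwhile iff 7.3 × (j's share) ≥ 1, i.e. iff j's share is at least 0.1370.
Dana, Ada, Kira and Mika clear that bar, contributing 46 each; the remaining 4 contribute 0. Total contributed: 184.
Taro keeps 46 and receives 7.3 × 184 × 1/41 = 32.76 from the maintenance fund, for a payoff of 78.76.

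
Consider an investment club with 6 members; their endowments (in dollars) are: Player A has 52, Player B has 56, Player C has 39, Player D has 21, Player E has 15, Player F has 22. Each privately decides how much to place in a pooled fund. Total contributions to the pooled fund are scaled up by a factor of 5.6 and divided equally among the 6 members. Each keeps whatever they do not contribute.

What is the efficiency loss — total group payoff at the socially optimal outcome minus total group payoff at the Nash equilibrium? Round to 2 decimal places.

943.00 dollars

The private return per contributed unit is 5.6/6 = 0.9333 < 1 for every player regardless of endowment, so the Nash equilibrium is zero contribution and the group total is Σ E_j = 52 + 56 + 39 + 21 + 15 + 22 = 205.
Each contributed unit returns 5.600 to the group, so the social optimum is full contribution by everyone: group total = 5.600 × 205 = 1148.00.
Efficiency loss = (5.600 − 1) × 205 = 943.00.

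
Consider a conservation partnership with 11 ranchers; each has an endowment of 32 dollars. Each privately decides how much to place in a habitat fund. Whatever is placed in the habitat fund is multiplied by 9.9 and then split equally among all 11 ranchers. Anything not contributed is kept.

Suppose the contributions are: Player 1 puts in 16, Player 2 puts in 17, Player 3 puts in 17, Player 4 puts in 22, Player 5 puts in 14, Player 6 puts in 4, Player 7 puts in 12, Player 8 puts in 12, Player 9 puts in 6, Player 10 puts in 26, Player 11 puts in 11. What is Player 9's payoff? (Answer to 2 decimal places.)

Total contributed: 16 + 17 + 17 + 22 + 14 + 4 + 12 + 12 + 6 + 26 + 11 = 157.
Each receives 9.9 × 157 / 11 = 141.30 from the habitat fund.
Player 9 keeps 32 − 6 = 26, so Player 9's payoff is 26 + 141.30 = 167.30.

167.30 dollars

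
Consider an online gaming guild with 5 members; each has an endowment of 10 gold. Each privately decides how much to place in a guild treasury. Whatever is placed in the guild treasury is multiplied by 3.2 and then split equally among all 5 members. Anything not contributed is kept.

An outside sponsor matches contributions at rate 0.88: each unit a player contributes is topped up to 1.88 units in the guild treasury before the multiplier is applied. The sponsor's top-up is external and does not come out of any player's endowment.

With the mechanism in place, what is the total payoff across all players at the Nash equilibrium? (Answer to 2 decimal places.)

300.80 gold

With the mechanism, a contributed unit returns 3.2 × 1.88 / 5 = 1.2032 per unit of net cost to the contributor — now above 1 — so contributing fully is weakly dominant for every player.
So the Nash equilibrium is full contribution by all 5; the group earns 3.2 × 1.88 × 50 = 300.80.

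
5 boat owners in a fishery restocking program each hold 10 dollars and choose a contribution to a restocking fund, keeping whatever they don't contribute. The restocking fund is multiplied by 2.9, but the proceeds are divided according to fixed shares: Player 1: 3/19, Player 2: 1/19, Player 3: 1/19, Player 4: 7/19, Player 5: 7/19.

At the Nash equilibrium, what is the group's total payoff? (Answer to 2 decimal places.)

For player j, contributing a unit is worthwhile iff 2.9 × (j's share) ≥ 1, i.e. iff j's share is at least 0.3448.
The shares above 0.3448 belong to Player 4 and Player 5, contributing 10 each; the remaining 3 contribute 0. Total contributed: 20.
The restocking fund pays out 2.9 × 20 = 58.00 in total (split across the unequal shares, but the aggregate is all that matters for the group sum).
The 3 free-riders keep 10 each, adding 30. Group total = 30 + 58.00 = 88.00.

88.00 dollars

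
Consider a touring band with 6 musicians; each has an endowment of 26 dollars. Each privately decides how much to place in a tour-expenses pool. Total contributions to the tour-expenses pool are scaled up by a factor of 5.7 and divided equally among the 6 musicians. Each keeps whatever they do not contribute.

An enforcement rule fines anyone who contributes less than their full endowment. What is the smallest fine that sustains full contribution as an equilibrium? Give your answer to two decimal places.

Given the others contribute fully, the best deviation is to contribute 0 (any partial contribution still incurs the fine and gives up units whose private return 0.9500 is below 1).
Deviating from 26 to 0 saves 26 dollars but forfeits the deviator's share of the drop in the tour-expenses pool: 5.7/6 × 26 = 24.70.
So the deviation gain is 26 − 24.70 = 1.30, and the fine must be at least 1.30 dollars to wipe it out.

1.30 dollars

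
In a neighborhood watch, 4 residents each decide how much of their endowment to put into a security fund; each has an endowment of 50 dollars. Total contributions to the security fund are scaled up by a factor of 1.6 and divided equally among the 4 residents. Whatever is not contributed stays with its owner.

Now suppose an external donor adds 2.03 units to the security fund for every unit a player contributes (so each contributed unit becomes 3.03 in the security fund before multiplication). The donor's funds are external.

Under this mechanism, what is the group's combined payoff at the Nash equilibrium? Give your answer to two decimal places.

Under the mechanism each unit contributed yields 1.6 × 3.03 / 4 = 1.2120 back to its contributor per unit of net cost, which exceeds 1, making full contribution the dominant choice for everyone.
So the Nash equilibrium is full contribution by all 4; the group earns 1.6 × 3.03 × 200 = 969.60.

969.60 dollars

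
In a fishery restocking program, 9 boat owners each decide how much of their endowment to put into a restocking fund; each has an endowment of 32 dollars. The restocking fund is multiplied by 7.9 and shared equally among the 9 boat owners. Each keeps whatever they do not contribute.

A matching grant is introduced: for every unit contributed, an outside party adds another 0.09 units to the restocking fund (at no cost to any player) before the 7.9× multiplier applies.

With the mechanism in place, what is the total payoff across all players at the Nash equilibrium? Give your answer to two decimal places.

The effective private return is 7.9 × 1.09 / 9 = 0.9568, which is still under 1, so the mechanism doesn't change anyone's dominant strategy: zero contribution.
At the Nash equilibrium no one contributes; group total payoff = 9 × 32 = 288.

288.00 dollars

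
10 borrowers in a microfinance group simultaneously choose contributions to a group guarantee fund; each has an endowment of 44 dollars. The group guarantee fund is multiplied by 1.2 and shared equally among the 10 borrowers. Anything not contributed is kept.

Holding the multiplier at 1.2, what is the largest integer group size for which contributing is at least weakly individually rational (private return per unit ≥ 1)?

Private return per unit is 1.2/(group size), which is ≥ 1 whenever the group size is ≤ 1.2.
The largest such integer is 1.

1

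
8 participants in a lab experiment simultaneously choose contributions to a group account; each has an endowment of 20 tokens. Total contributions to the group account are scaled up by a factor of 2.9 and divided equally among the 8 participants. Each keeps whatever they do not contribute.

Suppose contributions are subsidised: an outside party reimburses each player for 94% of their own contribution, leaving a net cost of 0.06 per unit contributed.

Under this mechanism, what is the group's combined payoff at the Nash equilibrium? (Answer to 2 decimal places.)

614.40 tokens

Under the mechanism each unit contributed yields (2.9/8) / 0.06 = 6.0417 back to its contributor per unit of net cost, which exceeds 1, making full contribution the dominant choice for everyone.
So the Nash equilibrium is full contribution by all 8; the group earns 8 × (20 × 0.94 + 2.9 × 20) = 614.40.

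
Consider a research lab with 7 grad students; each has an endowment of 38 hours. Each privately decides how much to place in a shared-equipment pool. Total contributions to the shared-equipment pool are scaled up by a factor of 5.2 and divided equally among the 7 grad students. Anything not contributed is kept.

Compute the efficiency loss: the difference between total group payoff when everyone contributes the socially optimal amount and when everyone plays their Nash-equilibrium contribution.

1117.20 hours

Each contributed unit returns 5.2/7 = 0.7429 to its contributor — below 1 — so contributing 0 is dominant for every player. At the Nash equilibrium everyone keeps their 38, and the group total is 7 × 38 = 266.
Each contributed unit returns 5.200 to the group as a whole (0.7429 to each of 7 players), which exceeds 1, so the social optimum is full contribution: group total = 5.200 × 266 = 1383.20.
Efficiency loss = 1383.20 − 266 = 1117.20.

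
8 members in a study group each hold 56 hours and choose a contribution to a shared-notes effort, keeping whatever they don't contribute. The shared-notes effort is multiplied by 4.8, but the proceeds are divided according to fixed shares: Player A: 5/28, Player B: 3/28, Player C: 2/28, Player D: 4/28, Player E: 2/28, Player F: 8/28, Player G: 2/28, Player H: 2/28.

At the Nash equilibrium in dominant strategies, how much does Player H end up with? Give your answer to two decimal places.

A player with share s gets back 4.8·s per unit contributed, so full contribution is dominant for anyone with s > 1/4.8 = 0.2083 and zero contribution is dominant for anyone below.
Only Player F (8/28) clears that bar, contributing 56; the remaining 7 contribute 0. Total contributed: 56.
Player H keeps 56 and receives 4.8 × 56 × 2/28 = 19.20 from the shared-notes effort, for a payoff of 75.20.

75.20 hours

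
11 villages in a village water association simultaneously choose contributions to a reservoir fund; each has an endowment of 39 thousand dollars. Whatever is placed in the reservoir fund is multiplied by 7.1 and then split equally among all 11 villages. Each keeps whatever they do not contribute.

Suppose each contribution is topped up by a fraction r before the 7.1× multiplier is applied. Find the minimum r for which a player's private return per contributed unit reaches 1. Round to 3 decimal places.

With matching at rate r, one contributed unit becomes (1 + r) in the reservoir fund and returns 7.1 × (1 + r) / 11 to the contributor.
Setting this equal to 1: 1 + r = 11/7.1 = 1.5493.
So the minimum matching rate is r = 1.5493 − 1 = 0.549.

0.549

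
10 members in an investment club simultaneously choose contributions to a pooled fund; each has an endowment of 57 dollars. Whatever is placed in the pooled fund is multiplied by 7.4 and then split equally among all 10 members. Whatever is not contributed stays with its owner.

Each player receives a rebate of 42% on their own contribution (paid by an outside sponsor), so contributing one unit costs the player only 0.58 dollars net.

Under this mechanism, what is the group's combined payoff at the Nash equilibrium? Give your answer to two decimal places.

4457.40 dollars

With the mechanism, a contributed unit returns (7.4/10) / 0.58 = 1.2759 per unit of net cost to the contributor — now above 1 — so contributing fully is weakly dominant for every player.
At the Nash equilibrium everyone contributes 57. Group total payoff = 10 × (57 × 0.42 + 7.4 × 57) = 4457.40.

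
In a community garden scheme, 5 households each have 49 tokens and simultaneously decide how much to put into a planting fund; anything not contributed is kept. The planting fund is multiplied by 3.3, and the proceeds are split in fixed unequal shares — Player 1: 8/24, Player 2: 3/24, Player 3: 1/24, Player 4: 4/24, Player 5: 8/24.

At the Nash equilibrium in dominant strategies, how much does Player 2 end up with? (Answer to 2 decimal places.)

89.43 tokens

Player j's private return per contributed unit is 3.3 × (j's share). Contributing is weakly dominant for j when that share is at least 1/3.3 = 0.3030, and contributing 0 is dominant otherwise.
Player 1 and Player 5 are above the threshold, contributing 49 each; the remaining 3 contribute 0. Total contributed: 98.
Player 2 keeps 49 and receives 3.3 × 98 × 3/24 = 40.43 from the planting fund, for a payoff of 89.43.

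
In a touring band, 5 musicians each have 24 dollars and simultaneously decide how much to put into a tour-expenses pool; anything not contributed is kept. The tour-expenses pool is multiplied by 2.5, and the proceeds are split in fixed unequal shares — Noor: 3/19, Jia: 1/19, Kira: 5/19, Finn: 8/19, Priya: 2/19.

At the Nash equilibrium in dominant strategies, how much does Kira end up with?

39.79 dollars

Each unit j contributes comes back to j as 2.5 × (j's share), so j prefers to contribute only if that share exceeds 1/2.5 = 0.4000; otherwise keeping the unit dominates.
The only share above 0.4000 is Finn's 8/19, contributing 24; the remaining 4 contribute 0. Total contributed: 24.
Kira keeps 24 and receives 2.5 × 24 × 5/19 = 15.79 from the tour-expenses pool, for a payoff of 39.79.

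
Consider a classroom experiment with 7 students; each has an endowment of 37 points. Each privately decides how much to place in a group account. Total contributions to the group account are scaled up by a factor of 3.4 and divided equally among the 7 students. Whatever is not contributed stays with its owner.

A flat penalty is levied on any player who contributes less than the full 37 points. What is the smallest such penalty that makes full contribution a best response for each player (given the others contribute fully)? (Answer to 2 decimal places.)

19.03 points

Given the others contribute fully, the best deviation is to contribute 0 (any partial contribution still incurs the fine and gives up units whose private return 0.4857 is below 1).
Deviating from 37 to 0 saves 37 points but forfeits the deviator's share of the drop in the group account: 3.4/7 × 37 = 17.97.
So the deviation gain is 37 − 17.97 = 19.03, and the fine must be at least 19.03 points to wipe it out.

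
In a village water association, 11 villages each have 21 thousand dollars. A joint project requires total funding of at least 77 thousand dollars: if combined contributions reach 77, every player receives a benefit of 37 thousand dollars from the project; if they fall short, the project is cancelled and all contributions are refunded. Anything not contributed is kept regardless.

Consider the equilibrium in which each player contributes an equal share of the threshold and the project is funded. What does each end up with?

51 thousand dollars

Equal share of the threshold: 77/11 = 7.
At this profile no one gains by cutting their contribution: any cut drops the total below 77, the project is cancelled, contributions are refunded, and the deviator ends with 21, which is less than 21 − 7 + 37 = 51. Contributing more than 7 just wastes the excess. So contributing exactly 7 is a best response.
Each player's payoff: 21 − 7 + 37 = 51.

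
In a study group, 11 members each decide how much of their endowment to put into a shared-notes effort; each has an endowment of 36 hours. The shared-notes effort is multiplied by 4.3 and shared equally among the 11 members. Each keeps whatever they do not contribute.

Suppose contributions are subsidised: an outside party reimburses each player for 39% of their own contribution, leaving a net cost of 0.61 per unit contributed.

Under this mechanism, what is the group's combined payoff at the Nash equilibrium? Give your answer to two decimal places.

With the mechanism, a contributed unit returns (4.3/11) / 0.61 = 0.6408 per unit of net cost — still below 1 — so contributing 0 remains dominant for every player.
Everyone keeps their endowment and the group total is 11 × 36 = 396.

396.00 hours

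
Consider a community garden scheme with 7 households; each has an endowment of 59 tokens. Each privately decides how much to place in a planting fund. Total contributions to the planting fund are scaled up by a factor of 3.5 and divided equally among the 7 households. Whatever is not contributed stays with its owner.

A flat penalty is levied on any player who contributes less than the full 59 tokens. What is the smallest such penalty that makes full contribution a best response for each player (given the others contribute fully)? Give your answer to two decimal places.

29.50 tokens

Given the others contribute fully, the best deviation is to contribute 0 (any partial contribution still incurs the fine and gives up units whose private return 0.5000 is below 1).
Deviating from 59 to 0 saves 59 tokens but forfeits the deviator's share of the drop in the planting fund: 3.5/7 × 59 = 29.50.
So the deviation gain is 59 − 29.50 = 29.50, and the fine must be at least 29.50 tokens to wipe it out.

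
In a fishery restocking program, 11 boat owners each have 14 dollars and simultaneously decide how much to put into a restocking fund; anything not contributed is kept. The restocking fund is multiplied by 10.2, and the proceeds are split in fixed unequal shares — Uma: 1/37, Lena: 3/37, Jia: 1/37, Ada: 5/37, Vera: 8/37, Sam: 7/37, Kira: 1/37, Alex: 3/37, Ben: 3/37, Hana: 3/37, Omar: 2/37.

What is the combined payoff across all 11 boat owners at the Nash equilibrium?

540.40 dollars

Player j's private return per contributed unit is 10.2 × (j's share). Contributing is weakly dominant for j when that share is at least 1/10.2 = 0.0980, and contributing 0 is dominant otherwise.
Ada, Vera and Sam are above the threshold, contributing 14 each; the remaining 8 contribute 0. Total contributed: 42.
The restocking fund pays out 10.2 × 42 = 428.40 in total (split across the unequal shares, but the aggregate is all that matters for the group sum).
The 8 free-riders keep 14 each, adding 112. Group total = 112 + 428.40 = 540.40.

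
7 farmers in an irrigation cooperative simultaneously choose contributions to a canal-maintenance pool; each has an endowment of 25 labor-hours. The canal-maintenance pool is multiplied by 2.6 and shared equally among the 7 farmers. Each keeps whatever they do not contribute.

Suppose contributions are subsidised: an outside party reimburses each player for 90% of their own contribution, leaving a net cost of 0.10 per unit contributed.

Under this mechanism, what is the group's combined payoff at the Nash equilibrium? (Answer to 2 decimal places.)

Under the mechanism each unit contributed yields (2.6/7) / 0.10 = 3.7143 back to its contributor per unit of net cost, which exceeds 1, making full contribution the dominant choice for everyone.
So the Nash equilibrium is full contribution by all 7; the group earns 7 × (25 × 0.90 + 2.6 × 25) = 612.50.

612.50 labor-hours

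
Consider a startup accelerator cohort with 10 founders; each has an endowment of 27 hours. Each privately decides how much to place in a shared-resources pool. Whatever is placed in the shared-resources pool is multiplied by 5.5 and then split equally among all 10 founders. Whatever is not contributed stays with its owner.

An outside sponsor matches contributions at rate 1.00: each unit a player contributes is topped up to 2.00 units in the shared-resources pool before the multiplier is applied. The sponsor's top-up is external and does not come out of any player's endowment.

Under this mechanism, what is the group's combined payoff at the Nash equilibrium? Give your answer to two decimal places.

Under the mechanism each unit contributed yields 5.5 × 2.00 / 10 = 1.1000 back to its contributor per unit of net cost, which exceeds 1, making full contribution the dominant choice for everyone.
At the Nash equilibrium everyone contributes 27. Group total payoff = 5.5 × 2.00 × 270 = 2970.00.

2970.00 hours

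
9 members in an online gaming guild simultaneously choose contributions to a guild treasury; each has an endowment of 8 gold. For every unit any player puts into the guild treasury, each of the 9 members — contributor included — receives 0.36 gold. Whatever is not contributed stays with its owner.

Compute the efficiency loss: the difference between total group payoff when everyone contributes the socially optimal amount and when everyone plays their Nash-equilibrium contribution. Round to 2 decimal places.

The private return per contributed unit is 0.36 < 1, so contributing 0 is dominant for every player. At the Nash equilibrium everyone keeps their 8, and the group total is 9 × 8 = 72.
Each contributed unit returns 3.240 to the group as a whole (0.36 to each of 9 players), which exceeds 1, so the social optimum is full contribution: group total = 3.240 × 72 = 233.28.
Efficiency loss = 233.28 − 72 = 161.28.

161.28 gold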